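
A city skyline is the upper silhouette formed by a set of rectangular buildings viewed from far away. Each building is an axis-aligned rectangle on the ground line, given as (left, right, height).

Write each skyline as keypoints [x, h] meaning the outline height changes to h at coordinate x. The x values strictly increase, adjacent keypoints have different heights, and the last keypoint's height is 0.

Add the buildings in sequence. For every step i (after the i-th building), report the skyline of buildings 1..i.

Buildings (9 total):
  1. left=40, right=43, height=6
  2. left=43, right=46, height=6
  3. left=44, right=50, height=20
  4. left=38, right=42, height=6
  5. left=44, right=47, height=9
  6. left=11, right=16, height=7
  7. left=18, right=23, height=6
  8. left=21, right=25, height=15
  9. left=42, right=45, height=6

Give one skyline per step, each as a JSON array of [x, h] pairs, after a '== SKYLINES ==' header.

== SKYLINES ==
[[40,6],[43,0]]
[[40,6],[46,0]]
[[40,6],[44,20],[50,0]]
[[38,6],[44,20],[50,0]]
[[38,6],[44,20],[50,0]]
[[11,7],[16,0],[38,6],[44,20],[50,0]]
[[11,7],[16,0],[18,6],[23,0],[38,6],[44,20],[50,0]]
[[11,7],[16,0],[18,6],[21,15],[25,0],[38,6],[44,20],[50,0]]
[[11,7],[16,0],[18,6],[21,15],[25,0],[38,6],[44,20],[50,0]]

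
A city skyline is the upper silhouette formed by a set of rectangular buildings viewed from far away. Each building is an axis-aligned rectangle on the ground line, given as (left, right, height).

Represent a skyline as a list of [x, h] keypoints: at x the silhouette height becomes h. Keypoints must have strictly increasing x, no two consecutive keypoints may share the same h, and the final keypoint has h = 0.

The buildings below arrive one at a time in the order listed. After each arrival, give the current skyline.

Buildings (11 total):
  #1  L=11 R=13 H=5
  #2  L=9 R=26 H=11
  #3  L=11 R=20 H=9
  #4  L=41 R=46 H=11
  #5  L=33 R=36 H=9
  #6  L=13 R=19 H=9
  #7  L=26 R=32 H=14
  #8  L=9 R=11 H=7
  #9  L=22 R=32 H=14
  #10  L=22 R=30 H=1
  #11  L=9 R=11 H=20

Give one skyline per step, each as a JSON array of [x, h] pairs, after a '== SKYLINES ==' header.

== SKYLINES ==
[[11,5],[13,0]]
[[9,11],[26,0]]
[[9,11],[26,0]]
[[9,11],[26,0],[41,11],[46,0]]
[[9,11],[26,0],[33,9],[36,0],[41,11],[46,0]]
[[9,11],[26,0],[33,9],[36,0],[41,11],[46,0]]
[[9,11],[26,14],[32,0],[33,9],[36,0],[41,11],[46,0]]
[[9,11],[26,14],[32,0],[33,9],[36,0],[41,11],[46,0]]
[[9,11],[22,14],[32,0],[33,9],[36,0],[41,11],[46,0]]
[[9,11],[22,14],[32,0],[33,9],[36,0],[41,11],[46,0]]
[[9,20],[11,11],[22,14],[32,0],[33,9],[36,0],[41,11],[46,0]]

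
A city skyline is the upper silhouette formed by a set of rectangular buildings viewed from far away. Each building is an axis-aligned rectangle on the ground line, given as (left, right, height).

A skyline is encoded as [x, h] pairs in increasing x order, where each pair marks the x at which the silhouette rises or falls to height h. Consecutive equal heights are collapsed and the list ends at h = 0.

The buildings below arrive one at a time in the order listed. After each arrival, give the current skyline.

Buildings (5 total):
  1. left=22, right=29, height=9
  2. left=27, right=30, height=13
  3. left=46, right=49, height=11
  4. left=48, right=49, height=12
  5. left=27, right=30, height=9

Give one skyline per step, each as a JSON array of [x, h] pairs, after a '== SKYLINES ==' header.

== SKYLINES ==
[[22,9],[29,0]]
[[22,9],[27,13],[30,0]]
[[22,9],[27,13],[30,0],[46,11],[49,0]]
[[22,9],[27,13],[30,0],[46,11],[48,12],[49,0]]
[[22,9],[27,13],[30,0],[46,11],[48,12],[49,0]]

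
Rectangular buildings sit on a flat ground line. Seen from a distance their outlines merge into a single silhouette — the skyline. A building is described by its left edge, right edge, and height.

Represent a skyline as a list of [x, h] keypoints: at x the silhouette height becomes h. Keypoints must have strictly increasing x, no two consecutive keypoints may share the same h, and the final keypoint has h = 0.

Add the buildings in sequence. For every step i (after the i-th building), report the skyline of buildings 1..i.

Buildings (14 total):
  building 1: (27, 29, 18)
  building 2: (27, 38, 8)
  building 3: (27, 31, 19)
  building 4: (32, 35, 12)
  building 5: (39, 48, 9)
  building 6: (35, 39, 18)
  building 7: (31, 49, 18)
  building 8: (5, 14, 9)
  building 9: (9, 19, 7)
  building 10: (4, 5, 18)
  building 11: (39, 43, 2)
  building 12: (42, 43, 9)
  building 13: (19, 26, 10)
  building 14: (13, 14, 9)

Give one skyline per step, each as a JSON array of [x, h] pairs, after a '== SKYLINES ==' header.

== SKYLINES ==
[[27,18],[29,0]]
[[27,18],[29,8],[38,0]]
[[27,19],[31,8],[38,0]]
[[27,19],[31,8],[32,12],[35,8],[38,0]]
[[27,19],[31,8],[32,12],[35,8],[38,0],[39,9],[48,0]]
[[27,19],[31,8],[32,12],[35,18],[39,9],[48,0]]
[[27,19],[31,18],[49,0]]
[[5,9],[14,0],[27,19],[31,18],[49,0]]
[[5,9],[14,7],[19,0],[27,19],[31,18],[49,0]]
[[4,18],[5,9],[14,7],[19,0],[27,19],[31,18],[49,0]]
[[4,18],[5,9],[14,7],[19,0],[27,19],[31,18],[49,0]]
[[4,18],[5,9],[14,7],[19,0],[27,19],[31,18],[49,0]]
[[4,18],[5,9],[14,7],[19,10],[26,0],[27,19],[31,18],[49,0]]
[[4,18],[5,9],[14,7],[19,10],[26,0],[27,19],[31,18],[49,0]]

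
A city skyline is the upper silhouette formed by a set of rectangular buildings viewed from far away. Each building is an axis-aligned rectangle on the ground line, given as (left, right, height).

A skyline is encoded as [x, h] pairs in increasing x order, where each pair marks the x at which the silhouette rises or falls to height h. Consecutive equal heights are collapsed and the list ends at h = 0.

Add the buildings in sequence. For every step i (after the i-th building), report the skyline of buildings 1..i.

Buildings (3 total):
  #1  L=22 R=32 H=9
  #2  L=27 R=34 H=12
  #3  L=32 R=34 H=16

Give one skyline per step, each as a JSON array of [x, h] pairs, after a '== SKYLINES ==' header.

== SKYLINES ==
[[22,9],[32,0]]
[[22,9],[27,12],[34,0]]
[[22,9],[27,12],[32,16],[34,0]]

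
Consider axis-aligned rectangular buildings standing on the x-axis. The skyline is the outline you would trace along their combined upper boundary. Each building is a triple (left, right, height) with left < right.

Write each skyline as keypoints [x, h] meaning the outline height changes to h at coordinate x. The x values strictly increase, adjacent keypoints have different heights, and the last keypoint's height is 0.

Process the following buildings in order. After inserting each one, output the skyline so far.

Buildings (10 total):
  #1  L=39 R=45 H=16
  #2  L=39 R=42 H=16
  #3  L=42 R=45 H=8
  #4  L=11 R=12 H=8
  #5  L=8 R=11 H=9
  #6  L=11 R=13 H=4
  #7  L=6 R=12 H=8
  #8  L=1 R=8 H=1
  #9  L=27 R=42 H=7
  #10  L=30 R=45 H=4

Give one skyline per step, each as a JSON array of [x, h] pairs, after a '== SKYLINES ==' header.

== SKYLINES ==
[[39,16],[45,0]]
[[39,16],[45,0]]
[[39,16],[45,0]]
[[11,8],[12,0],[39,16],[45,0]]
[[8,9],[11,8],[12,0],[39,16],[45,0]]
[[8,9],[11,8],[12,4],[13,0],[39,16],[45,0]]
[[6,8],[8,9],[11,8],[12,4],[13,0],[39,16],[45,0]]
[[1,1],[6,8],[8,9],[11,8],[12,4],[13,0],[39,16],[45,0]]
[[1,1],[6,8],[8,9],[11,8],[12,4],[13,0],[27,7],[39,16],[45,0]]
[[1,1],[6,8],[8,9],[11,8],[12,4],[13,0],[27,7],[39,16],[45,0]]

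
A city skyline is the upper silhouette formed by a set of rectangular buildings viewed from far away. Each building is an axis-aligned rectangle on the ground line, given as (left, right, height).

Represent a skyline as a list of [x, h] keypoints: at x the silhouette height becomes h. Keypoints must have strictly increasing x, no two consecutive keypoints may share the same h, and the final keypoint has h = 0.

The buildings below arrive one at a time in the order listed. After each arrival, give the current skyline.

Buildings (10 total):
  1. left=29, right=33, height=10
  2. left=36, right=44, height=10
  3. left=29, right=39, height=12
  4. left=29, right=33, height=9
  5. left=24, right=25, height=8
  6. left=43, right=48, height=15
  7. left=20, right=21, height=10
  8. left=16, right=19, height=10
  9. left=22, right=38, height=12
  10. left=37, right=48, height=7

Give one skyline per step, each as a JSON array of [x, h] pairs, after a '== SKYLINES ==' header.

== SKYLINES ==
[[29,10],[33,0]]
[[29,10],[33,0],[36,10],[44,0]]
[[29,12],[39,10],[44,0]]
[[29,12],[39,10],[44,0]]
[[24,8],[25,0],[29,12],[39,10],[44,0]]
[[24,8],[25,0],[29,12],[39,10],[43,15],[48,0]]
[[20,10],[21,0],[24,8],[25,0],[29,12],[39,10],[43,15],[48,0]]
[[16,10],[19,0],[20,10],[21,0],[24,8],[25,0],[29,12],[39,10],[43,15],[48,0]]
[[16,10],[19,0],[20,10],[21,0],[22,12],[39,10],[43,15],[48,0]]
[[16,10],[19,0],[20,10],[21,0],[22,12],[39,10],[43,15],[48,0]]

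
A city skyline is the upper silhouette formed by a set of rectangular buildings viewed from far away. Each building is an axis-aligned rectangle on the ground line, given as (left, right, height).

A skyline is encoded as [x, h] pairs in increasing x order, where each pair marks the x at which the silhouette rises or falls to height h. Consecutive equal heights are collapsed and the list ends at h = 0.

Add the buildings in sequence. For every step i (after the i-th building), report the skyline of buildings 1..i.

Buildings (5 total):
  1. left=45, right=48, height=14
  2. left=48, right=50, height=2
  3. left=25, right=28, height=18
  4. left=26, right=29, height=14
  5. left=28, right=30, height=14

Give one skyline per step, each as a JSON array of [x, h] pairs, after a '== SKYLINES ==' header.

== SKYLINES ==
[[45,14],[48,0]]
[[45,14],[48,2],[50,0]]
[[25,18],[28,0],[45,14],[48,2],[50,0]]
[[25,18],[28,14],[29,0],[45,14],[48,2],[50,0]]
[[25,18],[28,14],[30,0],[45,14],[48,2],[50,0]]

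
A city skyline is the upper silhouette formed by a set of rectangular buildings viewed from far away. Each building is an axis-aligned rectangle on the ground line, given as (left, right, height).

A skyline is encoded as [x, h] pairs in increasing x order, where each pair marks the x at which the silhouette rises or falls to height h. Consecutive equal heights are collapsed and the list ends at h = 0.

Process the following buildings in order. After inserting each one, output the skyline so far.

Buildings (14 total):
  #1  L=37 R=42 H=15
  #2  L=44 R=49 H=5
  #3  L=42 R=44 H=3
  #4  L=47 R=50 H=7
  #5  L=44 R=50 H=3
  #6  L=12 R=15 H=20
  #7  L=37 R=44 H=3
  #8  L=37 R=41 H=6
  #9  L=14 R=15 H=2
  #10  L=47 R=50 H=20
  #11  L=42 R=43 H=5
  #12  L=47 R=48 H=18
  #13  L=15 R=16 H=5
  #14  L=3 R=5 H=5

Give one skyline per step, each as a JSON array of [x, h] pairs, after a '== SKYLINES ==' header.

== SKYLINES ==
[[37,15],[42,0]]
[[37,15],[42,0],[44,5],[49,0]]
[[37,15],[42,3],[44,5],[49,0]]
[[37,15],[42,3],[44,5],[47,7],[50,0]]
[[37,15],[42,3],[44,5],[47,7],[50,0]]
[[12,20],[15,0],[37,15],[42,3],[44,5],[47,7],[50,0]]
[[12,20],[15,0],[37,15],[42,3],[44,5],[47,7],[50,0]]
[[12,20],[15,0],[37,15],[42,3],[44,5],[47,7],[50,0]]
[[12,20],[15,0],[37,15],[42,3],[44,5],[47,7],[50,0]]
[[12,20],[15,0],[37,15],[42,3],[44,5],[47,20],[50,0]]
[[12,20],[15,0],[37,15],[42,5],[43,3],[44,5],[47,20],[50,0]]
[[12,20],[15,0],[37,15],[42,5],[43,3],[44,5],[47,20],[50,0]]
[[12,20],[15,5],[16,0],[37,15],[42,5],[43,3],[44,5],[47,20],[50,0]]
[[3,5],[5,0],[12,20],[15,5],[16,0],[37,15],[42,5],[43,3],[44,5],[47,20],[50,0]]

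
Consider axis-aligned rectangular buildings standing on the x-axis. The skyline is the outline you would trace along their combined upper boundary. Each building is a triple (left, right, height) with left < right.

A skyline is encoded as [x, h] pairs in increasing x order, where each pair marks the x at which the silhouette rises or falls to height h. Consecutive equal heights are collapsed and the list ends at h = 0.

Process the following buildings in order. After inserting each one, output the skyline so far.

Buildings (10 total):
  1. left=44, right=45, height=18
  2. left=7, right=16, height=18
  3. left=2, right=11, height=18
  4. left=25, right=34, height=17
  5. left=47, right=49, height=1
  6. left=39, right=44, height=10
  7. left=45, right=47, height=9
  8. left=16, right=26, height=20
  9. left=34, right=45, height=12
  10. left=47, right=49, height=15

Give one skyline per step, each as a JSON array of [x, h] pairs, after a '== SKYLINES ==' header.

== SKYLINES ==
[[44,18],[45,0]]
[[7,18],[16,0],[44,18],[45,0]]
[[2,18],[16,0],[44,18],[45,0]]
[[2,18],[16,0],[25,17],[34,0],[44,18],[45,0]]
[[2,18],[16,0],[25,17],[34,0],[44,18],[45,0],[47,1],[49,0]]
[[2,18],[16,0],[25,17],[34,0],[39,10],[44,18],[45,0],[47,1],[49,0]]
[[2,18],[16,0],[25,17],[34,0],[39,10],[44,18],[45,9],[47,1],[49,0]]
[[2,18],[16,20],[26,17],[34,0],[39,10],[44,18],[45,9],[47,1],[49,0]]
[[2,18],[16,20],[26,17],[34,12],[44,18],[45,9],[47,1],[49,0]]
[[2,18],[16,20],[26,17],[34,12],[44,18],[45,9],[47,15],[49,0]]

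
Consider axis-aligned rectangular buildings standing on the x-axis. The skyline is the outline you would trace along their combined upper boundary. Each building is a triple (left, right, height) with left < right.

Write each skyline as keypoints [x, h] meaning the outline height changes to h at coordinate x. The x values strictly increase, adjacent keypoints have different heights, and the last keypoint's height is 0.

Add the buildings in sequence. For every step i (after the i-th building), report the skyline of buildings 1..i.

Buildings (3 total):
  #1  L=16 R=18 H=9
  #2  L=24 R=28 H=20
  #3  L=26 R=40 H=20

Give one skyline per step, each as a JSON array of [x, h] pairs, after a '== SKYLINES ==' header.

== SKYLINES ==
[[16,9],[18,0]]
[[16,9],[18,0],[24,20],[28,0]]
[[16,9],[18,0],[24,20],[40,0]]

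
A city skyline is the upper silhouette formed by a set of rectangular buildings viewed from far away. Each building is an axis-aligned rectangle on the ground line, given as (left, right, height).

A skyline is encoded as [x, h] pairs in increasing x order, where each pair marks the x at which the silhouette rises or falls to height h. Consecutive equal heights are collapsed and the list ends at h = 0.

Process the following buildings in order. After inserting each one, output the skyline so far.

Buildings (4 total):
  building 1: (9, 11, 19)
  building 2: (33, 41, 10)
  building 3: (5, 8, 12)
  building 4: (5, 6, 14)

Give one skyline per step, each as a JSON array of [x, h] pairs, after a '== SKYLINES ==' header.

== SKYLINES ==
[[9,19],[11,0]]
[[9,19],[11,0],[33,10],[41,0]]
[[5,12],[8,0],[9,19],[11,0],[33,10],[41,0]]
[[5,14],[6,12],[8,0],[9,19],[11,0],[33,10],[41,0]]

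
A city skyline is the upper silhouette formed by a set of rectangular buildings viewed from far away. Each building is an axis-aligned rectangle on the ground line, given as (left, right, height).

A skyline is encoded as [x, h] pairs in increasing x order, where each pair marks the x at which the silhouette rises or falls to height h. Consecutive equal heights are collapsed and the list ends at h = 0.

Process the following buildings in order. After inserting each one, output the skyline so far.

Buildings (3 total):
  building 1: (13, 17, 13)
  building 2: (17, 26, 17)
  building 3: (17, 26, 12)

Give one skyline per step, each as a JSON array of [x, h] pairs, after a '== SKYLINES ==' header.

== SKYLINES ==
[[13,13],[17,0]]
[[13,13],[17,17],[26,0]]
[[13,13],[17,17],[26,0]]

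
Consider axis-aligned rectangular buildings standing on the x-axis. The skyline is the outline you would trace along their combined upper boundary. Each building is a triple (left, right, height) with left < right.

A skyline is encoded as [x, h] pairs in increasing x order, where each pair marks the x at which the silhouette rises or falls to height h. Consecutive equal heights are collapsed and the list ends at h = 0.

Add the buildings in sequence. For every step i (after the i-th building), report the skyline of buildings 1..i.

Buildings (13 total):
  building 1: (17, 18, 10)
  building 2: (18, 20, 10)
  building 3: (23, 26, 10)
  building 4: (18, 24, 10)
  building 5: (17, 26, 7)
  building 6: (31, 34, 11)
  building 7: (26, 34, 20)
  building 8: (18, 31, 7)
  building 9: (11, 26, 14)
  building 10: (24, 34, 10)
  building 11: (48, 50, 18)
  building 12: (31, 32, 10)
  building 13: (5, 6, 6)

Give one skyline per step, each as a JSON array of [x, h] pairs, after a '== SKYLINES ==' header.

== SKYLINES ==
[[17,10],[18,0]]
[[17,10],[20,0]]
[[17,10],[20,0],[23,10],[26,0]]
[[17,10],[26,0]]
[[17,10],[26,0]]
[[17,10],[26,0],[31,11],[34,0]]
[[17,10],[26,20],[34,0]]
[[17,10],[26,20],[34,0]]
[[11,14],[26,20],[34,0]]
[[11,14],[26,20],[34,0]]
[[11,14],[26,20],[34,0],[48,18],[50,0]]
[[11,14],[26,20],[34,0],[48,18],[50,0]]
[[5,6],[6,0],[11,14],[26,20],[34,0],[48,18],[50,0]]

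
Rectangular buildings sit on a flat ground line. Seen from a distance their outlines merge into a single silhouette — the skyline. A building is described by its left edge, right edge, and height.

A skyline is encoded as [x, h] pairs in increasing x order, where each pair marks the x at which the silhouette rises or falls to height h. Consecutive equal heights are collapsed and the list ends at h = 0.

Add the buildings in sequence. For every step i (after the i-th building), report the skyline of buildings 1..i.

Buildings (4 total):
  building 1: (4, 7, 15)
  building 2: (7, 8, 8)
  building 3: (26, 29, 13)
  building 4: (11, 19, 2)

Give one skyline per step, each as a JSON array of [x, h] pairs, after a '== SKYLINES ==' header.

== SKYLINES ==
[[4,15],[7,0]]
[[4,15],[7,8],[8,0]]
[[4,15],[7,8],[8,0],[26,13],[29,0]]
[[4,15],[7,8],[8,0],[11,2],[19,0],[26,13],[29,0]]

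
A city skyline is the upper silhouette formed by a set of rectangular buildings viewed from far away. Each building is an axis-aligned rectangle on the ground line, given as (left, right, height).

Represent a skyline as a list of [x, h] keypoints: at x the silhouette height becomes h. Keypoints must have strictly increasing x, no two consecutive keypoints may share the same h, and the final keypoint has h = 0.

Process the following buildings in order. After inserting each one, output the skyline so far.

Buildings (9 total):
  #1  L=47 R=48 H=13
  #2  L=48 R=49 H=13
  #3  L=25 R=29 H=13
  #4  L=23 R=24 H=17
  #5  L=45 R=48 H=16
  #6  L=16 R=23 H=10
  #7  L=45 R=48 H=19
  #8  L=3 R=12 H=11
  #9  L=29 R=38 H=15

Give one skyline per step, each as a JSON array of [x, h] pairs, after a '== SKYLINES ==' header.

== SKYLINES ==
[[47,13],[48,0]]
[[47,13],[49,0]]
[[25,13],[29,0],[47,13],[49,0]]
[[23,17],[24,0],[25,13],[29,0],[47,13],[49,0]]
[[23,17],[24,0],[25,13],[29,0],[45,16],[48,13],[49,0]]
[[16,10],[23,17],[24,0],[25,13],[29,0],[45,16],[48,13],[49,0]]
[[16,10],[23,17],[24,0],[25,13],[29,0],[45,19],[48,13],[49,0]]
[[3,11],[12,0],[16,10],[23,17],[24,0],[25,13],[29,0],[45,19],[48,13],[49,0]]
[[3,11],[12,0],[16,10],[23,17],[24,0],[25,13],[29,15],[38,0],[45,19],[48,13],[49,0]]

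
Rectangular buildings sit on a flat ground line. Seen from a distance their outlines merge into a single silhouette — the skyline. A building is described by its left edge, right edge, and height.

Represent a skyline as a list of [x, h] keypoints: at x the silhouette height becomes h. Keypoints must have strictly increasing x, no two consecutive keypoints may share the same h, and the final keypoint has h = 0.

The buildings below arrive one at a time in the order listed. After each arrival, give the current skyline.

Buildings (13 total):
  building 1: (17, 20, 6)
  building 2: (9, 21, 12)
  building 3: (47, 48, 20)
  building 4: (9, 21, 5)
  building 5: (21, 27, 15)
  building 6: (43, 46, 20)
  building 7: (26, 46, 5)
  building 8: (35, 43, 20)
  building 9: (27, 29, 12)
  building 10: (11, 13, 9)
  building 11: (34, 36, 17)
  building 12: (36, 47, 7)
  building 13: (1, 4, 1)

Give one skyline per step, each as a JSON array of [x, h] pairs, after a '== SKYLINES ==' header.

== SKYLINES ==
[[17,6],[20,0]]
[[9,12],[21,0]]
[[9,12],[21,0],[47,20],[48,0]]
[[9,12],[21,0],[47,20],[48,0]]
[[9,12],[21,15],[27,0],[47,20],[48,0]]
[[9,12],[21,15],[27,0],[43,20],[46,0],[47,20],[48,0]]
[[9,12],[21,15],[27,5],[43,20],[46,0],[47,20],[48,0]]
[[9,12],[21,15],[27,5],[35,20],[46,0],[47,20],[48,0]]
[[9,12],[21,15],[27,12],[29,5],[35,20],[46,0],[47,20],[48,0]]
[[9,12],[21,15],[27,12],[29,5],[35,20],[46,0],[47,20],[48,0]]
[[9,12],[21,15],[27,12],[29,5],[34,17],[35,20],[46,0],[47,20],[48,0]]
[[9,12],[21,15],[27,12],[29,5],[34,17],[35,20],[46,7],[47,20],[48,0]]
[[1,1],[4,0],[9,12],[21,15],[27,12],[29,5],[34,17],[35,20],[46,7],[47,20],[48,0]]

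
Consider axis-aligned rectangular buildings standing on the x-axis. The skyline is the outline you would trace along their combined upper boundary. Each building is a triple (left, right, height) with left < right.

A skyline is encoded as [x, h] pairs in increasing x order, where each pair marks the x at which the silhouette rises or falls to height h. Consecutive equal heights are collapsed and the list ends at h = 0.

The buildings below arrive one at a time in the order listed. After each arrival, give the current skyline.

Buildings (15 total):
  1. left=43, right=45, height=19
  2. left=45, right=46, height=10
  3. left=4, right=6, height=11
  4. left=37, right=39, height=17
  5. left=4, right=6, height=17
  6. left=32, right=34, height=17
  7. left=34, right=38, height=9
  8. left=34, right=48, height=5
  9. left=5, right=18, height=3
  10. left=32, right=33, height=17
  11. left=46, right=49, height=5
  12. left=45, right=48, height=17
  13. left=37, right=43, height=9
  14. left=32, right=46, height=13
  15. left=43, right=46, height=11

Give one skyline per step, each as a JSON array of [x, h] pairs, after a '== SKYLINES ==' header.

== SKYLINES ==
[[43,19],[45,0]]
[[43,19],[45,10],[46,0]]
[[4,11],[6,0],[43,19],[45,10],[46,0]]
[[4,11],[6,0],[37,17],[39,0],[43,19],[45,10],[46,0]]
[[4,17],[6,0],[37,17],[39,0],[43,19],[45,10],[46,0]]
[[4,17],[6,0],[32,17],[34,0],[37,17],[39,0],[43,19],[45,10],[46,0]]
[[4,17],[6,0],[32,17],[34,9],[37,17],[39,0],[43,19],[45,10],[46,0]]
[[4,17],[6,0],[32,17],[34,9],[37,17],[39,5],[43,19],[45,10],[46,5],[48,0]]
[[4,17],[6,3],[18,0],[32,17],[34,9],[37,17],[39,5],[43,19],[45,10],[46,5],[48,0]]
[[4,17],[6,3],[18,0],[32,17],[34,9],[37,17],[39,5],[43,19],[45,10],[46,5],[48,0]]
[[4,17],[6,3],[18,0],[32,17],[34,9],[37,17],[39,5],[43,19],[45,10],[46,5],[49,0]]
[[4,17],[6,3],[18,0],[32,17],[34,9],[37,17],[39,5],[43,19],[45,17],[48,5],[49,0]]
[[4,17],[6,3],[18,0],[32,17],[34,9],[37,17],[39,9],[43,19],[45,17],[48,5],[49,0]]
[[4,17],[6,3],[18,0],[32,17],[34,13],[37,17],[39,13],[43,19],[45,17],[48,5],[49,0]]
[[4,17],[6,3],[18,0],[32,17],[34,13],[37,17],[39,13],[43,19],[45,17],[48,5],[49,0]]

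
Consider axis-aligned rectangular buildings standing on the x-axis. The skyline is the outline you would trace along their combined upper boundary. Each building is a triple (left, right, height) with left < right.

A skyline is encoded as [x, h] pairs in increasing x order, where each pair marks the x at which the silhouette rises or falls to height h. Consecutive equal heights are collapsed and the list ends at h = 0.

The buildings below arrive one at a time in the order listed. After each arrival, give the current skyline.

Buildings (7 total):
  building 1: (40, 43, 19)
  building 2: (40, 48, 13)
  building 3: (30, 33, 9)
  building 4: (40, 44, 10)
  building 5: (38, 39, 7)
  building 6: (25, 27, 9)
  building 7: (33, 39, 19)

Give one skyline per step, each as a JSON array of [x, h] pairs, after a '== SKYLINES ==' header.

== SKYLINES ==
[[40,19],[43,0]]
[[40,19],[43,13],[48,0]]
[[30,9],[33,0],[40,19],[43,13],[48,0]]
[[30,9],[33,0],[40,19],[43,13],[48,0]]
[[30,9],[33,0],[38,7],[39,0],[40,19],[43,13],[48,0]]
[[25,9],[27,0],[30,9],[33,0],[38,7],[39,0],[40,19],[43,13],[48,0]]
[[25,9],[27,0],[30,9],[33,19],[39,0],[40,19],[43,13],[48,0]]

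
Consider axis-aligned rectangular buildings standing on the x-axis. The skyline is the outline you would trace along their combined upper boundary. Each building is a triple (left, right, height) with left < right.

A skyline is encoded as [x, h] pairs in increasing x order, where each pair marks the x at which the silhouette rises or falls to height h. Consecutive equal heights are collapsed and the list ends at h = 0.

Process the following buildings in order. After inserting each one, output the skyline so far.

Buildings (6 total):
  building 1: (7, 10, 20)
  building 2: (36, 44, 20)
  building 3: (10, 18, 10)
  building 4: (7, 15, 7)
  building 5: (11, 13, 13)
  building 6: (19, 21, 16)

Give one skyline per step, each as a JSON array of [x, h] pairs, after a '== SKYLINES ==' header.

== SKYLINES ==
[[7,20],[10,0]]
[[7,20],[10,0],[36,20],[44,0]]
[[7,20],[10,10],[18,0],[36,20],[44,0]]
[[7,20],[10,10],[18,0],[36,20],[44,0]]
[[7,20],[10,10],[11,13],[13,10],[18,0],[36,20],[44,0]]
[[7,20],[10,10],[11,13],[13,10],[18,0],[19,16],[21,0],[36,20],[44,0]]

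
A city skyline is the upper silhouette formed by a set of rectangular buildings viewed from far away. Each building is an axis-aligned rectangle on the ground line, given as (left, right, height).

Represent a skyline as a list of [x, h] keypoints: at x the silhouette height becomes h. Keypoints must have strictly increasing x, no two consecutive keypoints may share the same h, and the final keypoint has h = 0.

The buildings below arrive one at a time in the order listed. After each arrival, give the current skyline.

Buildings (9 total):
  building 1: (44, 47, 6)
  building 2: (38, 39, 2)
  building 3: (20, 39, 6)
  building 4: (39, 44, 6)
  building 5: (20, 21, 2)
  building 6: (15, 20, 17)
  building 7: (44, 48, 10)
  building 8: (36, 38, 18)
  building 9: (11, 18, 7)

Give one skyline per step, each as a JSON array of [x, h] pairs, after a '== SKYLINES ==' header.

== SKYLINES ==
[[44,6],[47,0]]
[[38,2],[39,0],[44,6],[47,0]]
[[20,6],[39,0],[44,6],[47,0]]
[[20,6],[47,0]]
[[20,6],[47,0]]
[[15,17],[20,6],[47,0]]
[[15,17],[20,6],[44,10],[48,0]]
[[15,17],[20,6],[36,18],[38,6],[44,10],[48,0]]
[[11,7],[15,17],[20,6],[36,18],[38,6],[44,10],[48,0]]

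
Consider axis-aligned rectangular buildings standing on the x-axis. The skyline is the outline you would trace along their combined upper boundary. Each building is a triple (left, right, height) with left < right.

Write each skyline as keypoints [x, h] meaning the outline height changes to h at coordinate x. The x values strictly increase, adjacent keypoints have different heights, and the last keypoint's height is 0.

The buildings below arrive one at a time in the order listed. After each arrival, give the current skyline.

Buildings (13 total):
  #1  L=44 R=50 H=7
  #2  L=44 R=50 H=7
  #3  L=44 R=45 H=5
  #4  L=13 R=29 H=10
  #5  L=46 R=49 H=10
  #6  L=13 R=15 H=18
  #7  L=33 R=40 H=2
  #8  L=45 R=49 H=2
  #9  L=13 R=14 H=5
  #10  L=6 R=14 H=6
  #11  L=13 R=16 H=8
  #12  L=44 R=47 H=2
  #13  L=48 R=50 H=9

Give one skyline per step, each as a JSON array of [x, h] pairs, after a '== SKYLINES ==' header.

== SKYLINES ==
[[44,7],[50,0]]
[[44,7],[50,0]]
[[44,7],[50,0]]
[[13,10],[29,0],[44,7],[50,0]]
[[13,10],[29,0],[44,7],[46,10],[49,7],[50,0]]
[[13,18],[15,10],[29,0],[44,7],[46,10],[49,7],[50,0]]
[[13,18],[15,10],[29,0],[33,2],[40,0],[44,7],[46,10],[49,7],[50,0]]
[[13,18],[15,10],[29,0],[33,2],[40,0],[44,7],[46,10],[49,7],[50,0]]
[[13,18],[15,10],[29,0],[33,2],[40,0],[44,7],[46,10],[49,7],[50,0]]
[[6,6],[13,18],[15,10],[29,0],[33,2],[40,0],[44,7],[46,10],[49,7],[50,0]]
[[6,6],[13,18],[15,10],[29,0],[33,2],[40,0],[44,7],[46,10],[49,7],[50,0]]
[[6,6],[13,18],[15,10],[29,0],[33,2],[40,0],[44,7],[46,10],[49,7],[50,0]]
[[6,6],[13,18],[15,10],[29,0],[33,2],[40,0],[44,7],[46,10],[49,9],[50,0]]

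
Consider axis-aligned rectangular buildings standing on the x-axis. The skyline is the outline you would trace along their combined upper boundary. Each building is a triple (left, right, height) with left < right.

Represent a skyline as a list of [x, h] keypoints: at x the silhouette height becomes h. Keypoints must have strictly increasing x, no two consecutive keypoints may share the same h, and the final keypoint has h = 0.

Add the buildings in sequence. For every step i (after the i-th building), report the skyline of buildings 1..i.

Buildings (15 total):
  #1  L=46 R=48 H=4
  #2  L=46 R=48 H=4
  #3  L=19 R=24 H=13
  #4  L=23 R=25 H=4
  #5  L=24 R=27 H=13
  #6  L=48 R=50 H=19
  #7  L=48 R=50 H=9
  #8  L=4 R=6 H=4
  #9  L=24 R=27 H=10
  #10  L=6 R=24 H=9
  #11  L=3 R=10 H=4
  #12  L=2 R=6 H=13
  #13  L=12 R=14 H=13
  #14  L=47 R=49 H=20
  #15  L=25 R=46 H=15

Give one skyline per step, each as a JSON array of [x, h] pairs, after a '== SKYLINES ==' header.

== SKYLINES ==
[[46,4],[48,0]]
[[46,4],[48,0]]
[[19,13],[24,0],[46,4],[48,0]]
[[19,13],[24,4],[25,0],[46,4],[48,0]]
[[19,13],[27,0],[46,4],[48,0]]
[[19,13],[27,0],[46,4],[48,19],[50,0]]
[[19,13],[27,0],[46,4],[48,19],[50,0]]
[[4,4],[6,0],[19,13],[27,0],[46,4],[48,19],[50,0]]
[[4,4],[6,0],[19,13],[27,0],[46,4],[48,19],[50,0]]
[[4,4],[6,9],[19,13],[27,0],[46,4],[48,19],[50,0]]
[[3,4],[6,9],[19,13],[27,0],[46,4],[48,19],[50,0]]
[[2,13],[6,9],[19,13],[27,0],[46,4],[48,19],[50,0]]
[[2,13],[6,9],[12,13],[14,9],[19,13],[27,0],[46,4],[48,19],[50,0]]
[[2,13],[6,9],[12,13],[14,9],[19,13],[27,0],[46,4],[47,20],[49,19],[50,0]]
[[2,13],[6,9],[12,13],[14,9],[19,13],[25,15],[46,4],[47,20],[49,19],[50,0]]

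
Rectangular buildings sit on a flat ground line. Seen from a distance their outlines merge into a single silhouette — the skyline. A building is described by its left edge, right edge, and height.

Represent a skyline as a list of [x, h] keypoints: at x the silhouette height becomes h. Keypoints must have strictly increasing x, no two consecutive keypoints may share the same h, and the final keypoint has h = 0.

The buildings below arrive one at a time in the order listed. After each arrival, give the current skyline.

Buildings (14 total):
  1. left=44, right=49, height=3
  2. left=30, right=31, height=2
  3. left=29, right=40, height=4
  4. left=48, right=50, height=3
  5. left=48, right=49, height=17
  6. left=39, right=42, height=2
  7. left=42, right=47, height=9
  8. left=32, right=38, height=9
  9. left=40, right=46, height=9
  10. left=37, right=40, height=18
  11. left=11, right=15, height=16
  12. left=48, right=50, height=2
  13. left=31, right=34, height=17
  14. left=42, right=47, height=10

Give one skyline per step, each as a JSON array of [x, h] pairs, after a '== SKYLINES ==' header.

== SKYLINES ==
[[44,3],[49,0]]
[[30,2],[31,0],[44,3],[49,0]]
[[29,4],[40,0],[44,3],[49,0]]
[[29,4],[40,0],[44,3],[50,0]]
[[29,4],[40,0],[44,3],[48,17],[49,3],[50,0]]
[[29,4],[40,2],[42,0],[44,3],[48,17],[49,3],[50,0]]
[[29,4],[40,2],[42,9],[47,3],[48,17],[49,3],[50,0]]
[[29,4],[32,9],[38,4],[40,2],[42,9],[47,3],[48,17],[49,3],[50,0]]
[[29,4],[32,9],[38,4],[40,9],[47,3],[48,17],[49,3],[50,0]]
[[29,4],[32,9],[37,18],[40,9],[47,3],[48,17],[49,3],[50,0]]
[[11,16],[15,0],[29,4],[32,9],[37,18],[40,9],[47,3],[48,17],[49,3],[50,0]]
[[11,16],[15,0],[29,4],[32,9],[37,18],[40,9],[47,3],[48,17],[49,3],[50,0]]
[[11,16],[15,0],[29,4],[31,17],[34,9],[37,18],[40,9],[47,3],[48,17],[49,3],[50,0]]
[[11,16],[15,0],[29,4],[31,17],[34,9],[37,18],[40,9],[42,10],[47,3],[48,17],[49,3],[50,0]]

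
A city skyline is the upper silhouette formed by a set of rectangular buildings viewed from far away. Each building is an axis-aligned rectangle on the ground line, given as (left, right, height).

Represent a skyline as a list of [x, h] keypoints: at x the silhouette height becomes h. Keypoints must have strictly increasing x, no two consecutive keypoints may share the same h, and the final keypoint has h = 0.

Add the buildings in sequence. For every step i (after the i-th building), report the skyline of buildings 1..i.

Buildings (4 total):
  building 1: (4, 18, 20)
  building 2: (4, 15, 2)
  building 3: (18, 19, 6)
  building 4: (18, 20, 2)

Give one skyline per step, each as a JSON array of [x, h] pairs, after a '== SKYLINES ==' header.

== SKYLINES ==
[[4,20],[18,0]]
[[4,20],[18,0]]
[[4,20],[18,6],[19,0]]
[[4,20],[18,6],[19,2],[20,0]]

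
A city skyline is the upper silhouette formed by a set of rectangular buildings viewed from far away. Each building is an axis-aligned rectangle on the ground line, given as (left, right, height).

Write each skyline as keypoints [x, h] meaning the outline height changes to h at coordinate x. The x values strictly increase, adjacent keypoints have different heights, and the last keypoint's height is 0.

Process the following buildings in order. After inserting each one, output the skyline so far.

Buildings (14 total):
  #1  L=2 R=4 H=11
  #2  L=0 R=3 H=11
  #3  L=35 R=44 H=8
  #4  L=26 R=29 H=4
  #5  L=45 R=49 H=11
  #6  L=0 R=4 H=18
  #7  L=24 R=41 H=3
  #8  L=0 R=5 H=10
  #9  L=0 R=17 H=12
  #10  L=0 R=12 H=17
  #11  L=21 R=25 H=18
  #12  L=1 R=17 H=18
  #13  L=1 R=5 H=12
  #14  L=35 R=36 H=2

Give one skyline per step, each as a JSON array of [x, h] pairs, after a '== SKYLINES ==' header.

== SKYLINES ==
[[2,11],[4,0]]
[[0,11],[4,0]]
[[0,11],[4,0],[35,8],[44,0]]
[[0,11],[4,0],[26,4],[29,0],[35,8],[44,0]]
[[0,11],[4,0],[26,4],[29,0],[35,8],[44,0],[45,11],[49,0]]
[[0,18],[4,0],[26,4],[29,0],[35,8],[44,0],[45,11],[49,0]]
[[0,18],[4,0],[24,3],[26,4],[29,3],[35,8],[44,0],[45,11],[49,0]]
[[0,18],[4,10],[5,0],[24,3],[26,4],[29,3],[35,8],[44,0],[45,11],[49,0]]
[[0,18],[4,12],[17,0],[24,3],[26,4],[29,3],[35,8],[44,0],[45,11],[49,0]]
[[0,18],[4,17],[12,12],[17,0],[24,3],[26,4],[29,3],[35,8],[44,0],[45,11],[49,0]]
[[0,18],[4,17],[12,12],[17,0],[21,18],[25,3],[26,4],[29,3],[35,8],[44,0],[45,11],[49,0]]
[[0,18],[17,0],[21,18],[25,3],[26,4],[29,3],[35,8],[44,0],[45,11],[49,0]]
[[0,18],[17,0],[21,18],[25,3],[26,4],[29,3],[35,8],[44,0],[45,11],[49,0]]
[[0,18],[17,0],[21,18],[25,3],[26,4],[29,3],[35,8],[44,0],[45,11],[49,0]]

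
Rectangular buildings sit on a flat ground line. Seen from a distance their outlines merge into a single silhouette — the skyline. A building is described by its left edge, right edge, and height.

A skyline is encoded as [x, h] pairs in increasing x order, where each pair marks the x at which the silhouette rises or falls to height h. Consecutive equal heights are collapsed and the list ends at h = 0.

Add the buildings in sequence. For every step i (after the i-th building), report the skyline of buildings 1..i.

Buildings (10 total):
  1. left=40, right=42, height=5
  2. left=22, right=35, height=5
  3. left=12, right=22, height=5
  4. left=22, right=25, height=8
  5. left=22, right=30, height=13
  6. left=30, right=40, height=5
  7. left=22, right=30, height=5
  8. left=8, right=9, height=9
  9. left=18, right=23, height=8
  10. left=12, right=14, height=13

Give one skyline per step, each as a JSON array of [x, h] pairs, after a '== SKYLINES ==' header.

== SKYLINES ==
[[40,5],[42,0]]
[[22,5],[35,0],[40,5],[42,0]]
[[12,5],[35,0],[40,5],[42,0]]
[[12,5],[22,8],[25,5],[35,0],[40,5],[42,0]]
[[12,5],[22,13],[30,5],[35,0],[40,5],[42,0]]
[[12,5],[22,13],[30,5],[42,0]]
[[12,5],[22,13],[30,5],[42,0]]
[[8,9],[9,0],[12,5],[22,13],[30,5],[42,0]]
[[8,9],[9,0],[12,5],[18,8],[22,13],[30,5],[42,0]]
[[8,9],[9,0],[12,13],[14,5],[18,8],[22,13],[30,5],[42,0]]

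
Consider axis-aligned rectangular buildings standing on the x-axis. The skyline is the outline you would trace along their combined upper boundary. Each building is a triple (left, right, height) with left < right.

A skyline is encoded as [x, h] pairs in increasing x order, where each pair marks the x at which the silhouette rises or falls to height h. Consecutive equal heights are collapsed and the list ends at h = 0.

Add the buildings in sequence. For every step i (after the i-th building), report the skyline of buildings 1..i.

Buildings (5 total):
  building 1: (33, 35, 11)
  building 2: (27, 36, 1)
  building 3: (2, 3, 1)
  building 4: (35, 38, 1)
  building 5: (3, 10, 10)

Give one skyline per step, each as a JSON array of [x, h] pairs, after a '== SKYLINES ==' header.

== SKYLINES ==
[[33,11],[35,0]]
[[27,1],[33,11],[35,1],[36,0]]
[[2,1],[3,0],[27,1],[33,11],[35,1],[36,0]]
[[2,1],[3,0],[27,1],[33,11],[35,1],[38,0]]
[[2,1],[3,10],[10,0],[27,1],[33,11],[35,1],[38,0]]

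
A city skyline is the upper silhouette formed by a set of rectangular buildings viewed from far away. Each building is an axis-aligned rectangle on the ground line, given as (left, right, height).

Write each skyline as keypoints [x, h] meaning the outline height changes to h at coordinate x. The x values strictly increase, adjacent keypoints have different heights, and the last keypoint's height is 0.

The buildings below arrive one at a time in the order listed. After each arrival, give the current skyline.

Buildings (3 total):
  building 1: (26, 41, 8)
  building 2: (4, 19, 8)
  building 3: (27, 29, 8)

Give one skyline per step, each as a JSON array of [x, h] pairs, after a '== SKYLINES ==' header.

== SKYLINES ==
[[26,8],[41,0]]
[[4,8],[19,0],[26,8],[41,0]]
[[4,8],[19,0],[26,8],[41,0]]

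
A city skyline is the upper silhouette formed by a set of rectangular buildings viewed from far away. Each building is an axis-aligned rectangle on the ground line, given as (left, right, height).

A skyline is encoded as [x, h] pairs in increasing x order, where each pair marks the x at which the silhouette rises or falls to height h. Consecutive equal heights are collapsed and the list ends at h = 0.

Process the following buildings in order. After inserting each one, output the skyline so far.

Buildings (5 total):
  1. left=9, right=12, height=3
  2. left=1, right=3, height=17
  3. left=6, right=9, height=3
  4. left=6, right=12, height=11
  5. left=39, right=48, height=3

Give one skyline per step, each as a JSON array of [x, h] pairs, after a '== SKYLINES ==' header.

== SKYLINES ==
[[9,3],[12,0]]
[[1,17],[3,0],[9,3],[12,0]]
[[1,17],[3,0],[6,3],[12,0]]
[[1,17],[3,0],[6,11],[12,0]]
[[1,17],[3,0],[6,11],[12,0],[39,3],[48,0]]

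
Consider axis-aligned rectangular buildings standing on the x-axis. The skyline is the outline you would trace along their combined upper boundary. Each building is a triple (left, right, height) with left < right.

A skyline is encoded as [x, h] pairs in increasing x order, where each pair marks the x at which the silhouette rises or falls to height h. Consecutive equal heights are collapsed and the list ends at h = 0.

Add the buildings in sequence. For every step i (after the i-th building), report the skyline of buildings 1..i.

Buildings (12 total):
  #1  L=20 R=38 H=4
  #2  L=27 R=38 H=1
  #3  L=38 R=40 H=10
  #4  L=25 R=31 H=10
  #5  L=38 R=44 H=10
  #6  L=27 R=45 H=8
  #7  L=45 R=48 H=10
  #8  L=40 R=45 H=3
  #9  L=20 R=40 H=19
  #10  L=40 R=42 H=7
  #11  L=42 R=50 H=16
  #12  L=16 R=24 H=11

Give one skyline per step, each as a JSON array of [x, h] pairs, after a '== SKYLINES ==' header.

== SKYLINES ==
[[20,4],[38,0]]
[[20,4],[38,0]]
[[20,4],[38,10],[40,0]]
[[20,4],[25,10],[31,4],[38,10],[40,0]]
[[20,4],[25,10],[31,4],[38,10],[44,0]]
[[20,4],[25,10],[31,8],[38,10],[44,8],[45,0]]
[[20,4],[25,10],[31,8],[38,10],[44,8],[45,10],[48,0]]
[[20,4],[25,10],[31,8],[38,10],[44,8],[45,10],[48,0]]
[[20,19],[40,10],[44,8],[45,10],[48,0]]
[[20,19],[40,10],[44,8],[45,10],[48,0]]
[[20,19],[40,10],[42,16],[50,0]]
[[16,11],[20,19],[40,10],[42,16],[50,0]]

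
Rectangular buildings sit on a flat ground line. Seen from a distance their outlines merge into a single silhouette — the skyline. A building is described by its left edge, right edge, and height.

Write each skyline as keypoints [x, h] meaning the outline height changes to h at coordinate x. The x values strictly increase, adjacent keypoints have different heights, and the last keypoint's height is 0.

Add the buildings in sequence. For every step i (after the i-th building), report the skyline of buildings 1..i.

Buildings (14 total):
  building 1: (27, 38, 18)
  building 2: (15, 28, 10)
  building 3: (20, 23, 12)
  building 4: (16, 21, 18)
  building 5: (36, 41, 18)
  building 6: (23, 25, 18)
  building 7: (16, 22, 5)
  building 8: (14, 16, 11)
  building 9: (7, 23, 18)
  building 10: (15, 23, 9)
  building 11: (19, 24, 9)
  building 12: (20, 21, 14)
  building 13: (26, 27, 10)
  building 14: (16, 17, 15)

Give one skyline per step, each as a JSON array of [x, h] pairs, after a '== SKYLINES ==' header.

== SKYLINES ==
[[27,18],[38,0]]
[[15,10],[27,18],[38,0]]
[[15,10],[20,12],[23,10],[27,18],[38,0]]
[[15,10],[16,18],[21,12],[23,10],[27,18],[38,0]]
[[15,10],[16,18],[21,12],[23,10],[27,18],[41,0]]
[[15,10],[16,18],[21,12],[23,18],[25,10],[27,18],[41,0]]
[[15,10],[16,18],[21,12],[23,18],[25,10],[27,18],[41,0]]
[[14,11],[16,18],[21,12],[23,18],[25,10],[27,18],[41,0]]
[[7,18],[25,10],[27,18],[41,0]]
[[7,18],[25,10],[27,18],[41,0]]
[[7,18],[25,10],[27,18],[41,0]]
[[7,18],[25,10],[27,18],[41,0]]
[[7,18],[25,10],[27,18],[41,0]]
[[7,18],[25,10],[27,18],[41,0]]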